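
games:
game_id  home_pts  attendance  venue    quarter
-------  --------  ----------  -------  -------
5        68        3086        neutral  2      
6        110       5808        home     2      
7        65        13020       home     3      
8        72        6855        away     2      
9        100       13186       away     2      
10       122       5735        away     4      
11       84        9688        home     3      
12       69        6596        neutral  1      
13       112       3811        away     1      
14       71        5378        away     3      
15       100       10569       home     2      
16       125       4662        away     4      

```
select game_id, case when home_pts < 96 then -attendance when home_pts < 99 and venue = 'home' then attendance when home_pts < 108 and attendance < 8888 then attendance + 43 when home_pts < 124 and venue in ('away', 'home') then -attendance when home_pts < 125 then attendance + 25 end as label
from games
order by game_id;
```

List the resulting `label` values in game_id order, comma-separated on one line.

-3086, -5808, -13020, -6855, -13186, -5735, -9688, -6596, -3811, -5378, -10569, NULL

game_id=5: home_pts < 96 → -3086
game_id=6: home_pts < 124 and venue in ('away', 'home') → -5808
game_id=7: home_pts < 96 → -13020
game_id=8: home_pts < 96 → -6855
game_id=9: home_pts < 124 and venue in ('away', 'home') → -13186
game_id=10: home_pts < 124 and venue in ('away', 'home') → -5735
game_id=11: home_pts < 96 → -9688
game_id=12: home_pts < 96 → -6596
game_id=13: home_pts < 124 and venue in ('away', 'home') → -3811
game_id=14: home_pts < 96 → -5378
game_id=15: home_pts < 124 and venue in ('away', 'home') → -10569
game_id=16: (no match → NULL) → NULL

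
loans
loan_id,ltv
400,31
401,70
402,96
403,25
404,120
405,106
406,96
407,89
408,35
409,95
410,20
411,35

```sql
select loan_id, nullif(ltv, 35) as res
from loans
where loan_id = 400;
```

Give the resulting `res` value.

loan_id = 400: ltv=31.
ltv=31 vs 35: differ → 31

31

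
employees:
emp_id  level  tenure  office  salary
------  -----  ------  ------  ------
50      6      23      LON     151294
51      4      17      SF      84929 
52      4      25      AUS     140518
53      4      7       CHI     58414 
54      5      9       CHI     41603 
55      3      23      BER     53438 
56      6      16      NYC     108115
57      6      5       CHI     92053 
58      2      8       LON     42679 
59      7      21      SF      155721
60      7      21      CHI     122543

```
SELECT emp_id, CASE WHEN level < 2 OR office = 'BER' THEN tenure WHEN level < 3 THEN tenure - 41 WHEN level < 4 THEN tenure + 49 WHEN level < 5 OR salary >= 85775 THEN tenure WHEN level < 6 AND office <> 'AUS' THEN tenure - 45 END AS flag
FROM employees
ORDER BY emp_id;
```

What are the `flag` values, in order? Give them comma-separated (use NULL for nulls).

emp_id=50: level < 5 OR salary >= 85775 → 23
emp_id=51: level < 5 OR salary >= 85775 → 17
emp_id=52: level < 5 OR salary >= 85775 → 25
emp_id=53: level < 5 OR salary >= 85775 → 7
emp_id=54: level < 6 AND office <> 'AUS' → -36
emp_id=55: level < 2 OR office = 'BER' → 23
emp_id=56: level < 5 OR salary >= 85775 → 16
emp_id=57: level < 5 OR salary >= 85775 → 5
emp_id=58: level < 3 → -33
emp_id=59: level < 5 OR salary >= 85775 → 21
emp_id=60: level < 5 OR salary >= 85775 → 21

23, 17, 25, 7, -36, 23, 16, 5, -33, 21, 21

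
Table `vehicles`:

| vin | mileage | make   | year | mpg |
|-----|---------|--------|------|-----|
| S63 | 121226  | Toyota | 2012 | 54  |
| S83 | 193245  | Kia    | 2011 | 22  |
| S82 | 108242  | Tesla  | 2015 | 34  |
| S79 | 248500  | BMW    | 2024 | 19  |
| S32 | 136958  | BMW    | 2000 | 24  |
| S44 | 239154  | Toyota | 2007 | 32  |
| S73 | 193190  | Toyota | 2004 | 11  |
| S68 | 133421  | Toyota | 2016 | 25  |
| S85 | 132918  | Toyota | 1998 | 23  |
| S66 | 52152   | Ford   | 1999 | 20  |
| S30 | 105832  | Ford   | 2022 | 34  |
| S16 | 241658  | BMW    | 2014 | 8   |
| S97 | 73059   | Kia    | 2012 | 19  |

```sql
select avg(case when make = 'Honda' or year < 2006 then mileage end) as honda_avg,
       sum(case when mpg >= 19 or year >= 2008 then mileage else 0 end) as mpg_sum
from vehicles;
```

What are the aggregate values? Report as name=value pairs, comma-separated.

[honda_avg: make = 'Honda' or year < 2006]
vin=S63: ✗
vin=S83: ✗
vin=S82: ✗
vin=S79: ✗
vin=S32: ✓ → 136958
vin=S44: ✗
vin=S73: ✓ → 193190
vin=S68: ✗
vin=S85: ✓ → 132918
vin=S66: ✓ → 52152
vin=S30: ✗
vin=S16: ✗
vin=S97: ✗
honda_avg = (136958 + 193190 + 132918 + 52152) / 4 = 128804.5
—
[mpg_sum: mpg >= 19 or year >= 2008]
vin=S63: ✓ → 121226
vin=S83: ✓ → 193245
vin=S82: ✓ → 108242
vin=S79: ✓ → 248500
vin=S32: ✓ → 136958
vin=S44: ✓ → 239154
vin=S73: ✗
vin=S68: ✓ → 133421
vin=S85: ✓ → 132918
vin=S66: ✓ → 52152
vin=S30: ✓ → 105832
vin=S16: ✓ → 241658
vin=S97: ✓ → 73059
mpg_sum = 121226 + 193245 + 108242 + 248500 + 136958 + 239154 + 133421 + 132918 + 52152 + 105832 + 241658 + 73059 = 1786365

honda_avg=128804.5, mpg_sum=1786365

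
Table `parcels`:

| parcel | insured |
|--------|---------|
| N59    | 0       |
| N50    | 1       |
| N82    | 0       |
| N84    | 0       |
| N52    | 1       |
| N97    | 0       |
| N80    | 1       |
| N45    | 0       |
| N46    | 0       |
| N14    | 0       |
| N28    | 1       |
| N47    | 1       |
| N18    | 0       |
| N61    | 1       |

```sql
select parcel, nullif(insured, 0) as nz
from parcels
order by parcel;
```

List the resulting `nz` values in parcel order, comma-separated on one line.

parcel=N14: insured=0 vs 0: equal → NULL
parcel=N18: insured=0 vs 0: equal → NULL
parcel=N28: insured=1 vs 0: differ → 1
parcel=N45: insured=0 vs 0: equal → NULL
parcel=N46: insured=0 vs 0: equal → NULL
parcel=N47: insured=1 vs 0: differ → 1
parcel=N50: insured=1 vs 0: differ → 1
parcel=N52: insured=1 vs 0: differ → 1
parcel=N59: insured=0 vs 0: equal → NULL
parcel=N61: insured=1 vs 0: differ → 1
parcel=N80: insured=1 vs 0: differ → 1
parcel=N82: insured=0 vs 0: equal → NULL
parcel=N84: insured=0 vs 0: equal → NULL
parcel=N97: insured=0 vs 0: equal → NULL

NULL, NULL, 1, NULL, NULL, 1, 1, 1, NULL, 1, 1, NULL, NULL, NULL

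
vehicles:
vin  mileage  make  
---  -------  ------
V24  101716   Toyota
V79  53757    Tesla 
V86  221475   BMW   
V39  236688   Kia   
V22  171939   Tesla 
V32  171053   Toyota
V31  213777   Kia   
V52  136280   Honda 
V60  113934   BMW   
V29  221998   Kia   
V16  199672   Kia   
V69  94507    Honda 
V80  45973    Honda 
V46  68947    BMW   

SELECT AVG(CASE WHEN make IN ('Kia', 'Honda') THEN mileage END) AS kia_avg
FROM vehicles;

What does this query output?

vin=V24: ✗
vin=V79: ✗
vin=V86: ✗
vin=V39: ✓ → 236688
vin=V22: ✗
vin=V32: ✗
vin=V31: ✓ → 213777
vin=V52: ✓ → 136280
vin=V60: ✗
vin=V29: ✓ → 221998
vin=V16: ✓ → 199672
vin=V69: ✓ → 94507
vin=V80: ✓ → 45973
vin=V46: ✗
kia_avg = (236688 + 213777 + 136280 + 221998 + 199672 + 94507 + 45973) / 7 = 164127.8571428571

164127.8571428571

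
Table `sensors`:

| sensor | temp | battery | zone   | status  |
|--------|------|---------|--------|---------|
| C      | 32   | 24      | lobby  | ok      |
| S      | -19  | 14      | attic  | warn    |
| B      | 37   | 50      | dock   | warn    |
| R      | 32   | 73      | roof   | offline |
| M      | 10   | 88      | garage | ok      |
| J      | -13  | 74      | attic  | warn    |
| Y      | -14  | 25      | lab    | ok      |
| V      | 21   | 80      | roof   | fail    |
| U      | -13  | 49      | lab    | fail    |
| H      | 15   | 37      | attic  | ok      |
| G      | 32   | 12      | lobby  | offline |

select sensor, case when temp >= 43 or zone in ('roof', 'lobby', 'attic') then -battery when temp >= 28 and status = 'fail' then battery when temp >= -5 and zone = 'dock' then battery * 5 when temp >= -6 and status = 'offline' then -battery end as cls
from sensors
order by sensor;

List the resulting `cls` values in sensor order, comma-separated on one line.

250, -24, -12, -37, -74, NULL, -73, -14, NULL, -80, NULL

sensor=B: temp >= -5 and zone = 'dock' → 250
sensor=C: temp >= 43 or zone in ('roof', 'lobby', 'attic') → -24
sensor=G: temp >= 43 or zone in ('roof', 'lobby', 'attic') → -12
sensor=H: temp >= 43 or zone in ('roof', 'lobby', 'attic') → -37
sensor=J: temp >= 43 or zone in ('roof', 'lobby', 'attic') → -74
sensor=M: (no match → NULL) → NULL
sensor=R: temp >= 43 or zone in ('roof', 'lobby', 'attic') → -73
sensor=S: temp >= 43 or zone in ('roof', 'lobby', 'attic') → -14
sensor=U: (no match → NULL) → NULL
sensor=V: temp >= 43 or zone in ('roof', 'lobby', 'attic') → -80
sensor=Y: (no match → NULL) → NULL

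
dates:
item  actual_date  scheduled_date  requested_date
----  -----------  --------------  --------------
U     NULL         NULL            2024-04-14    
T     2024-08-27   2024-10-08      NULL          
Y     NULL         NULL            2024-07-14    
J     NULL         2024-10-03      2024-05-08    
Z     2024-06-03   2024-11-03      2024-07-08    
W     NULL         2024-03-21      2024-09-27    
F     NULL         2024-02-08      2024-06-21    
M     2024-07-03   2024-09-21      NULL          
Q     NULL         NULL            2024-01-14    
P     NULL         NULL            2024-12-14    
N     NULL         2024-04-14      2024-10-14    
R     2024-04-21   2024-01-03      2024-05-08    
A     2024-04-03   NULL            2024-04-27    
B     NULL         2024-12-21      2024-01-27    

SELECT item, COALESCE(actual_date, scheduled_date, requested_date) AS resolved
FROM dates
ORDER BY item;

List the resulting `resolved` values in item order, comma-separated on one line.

item=A: actual_date=2024-04-03 → 2024-04-03
item=B: actual_date=NULL, scheduled_date=2024-12-21 → 2024-12-21
item=F: actual_date=NULL, scheduled_date=2024-02-08 → 2024-02-08
item=J: actual_date=NULL, scheduled_date=2024-10-03 → 2024-10-03
item=M: actual_date=2024-07-03 → 2024-07-03
item=N: actual_date=NULL, scheduled_date=2024-04-14 → 2024-04-14
item=P: actual_date=NULL, scheduled_date=NULL, requested_date=2024-12-14 → 2024-12-14
item=Q: actual_date=NULL, scheduled_date=NULL, requested_date=2024-01-14 → 2024-01-14
item=R: actual_date=2024-04-21 → 2024-04-21
item=T: actual_date=2024-08-27 → 2024-08-27
item=U: actual_date=NULL, scheduled_date=NULL, requested_date=2024-04-14 → 2024-04-14
item=W: actual_date=NULL, scheduled_date=2024-03-21 → 2024-03-21
item=Y: actual_date=NULL, scheduled_date=NULL, requested_date=2024-07-14 → 2024-07-14
item=Z: actual_date=2024-06-03 → 2024-06-03

2024-04-03, 2024-12-21, 2024-02-08, 2024-10-03, 2024-07-03, 2024-04-14, 2024-12-14, 2024-01-14, 2024-04-21, 2024-08-27, 2024-04-14, 2024-03-21, 2024-07-14, 2024-06-03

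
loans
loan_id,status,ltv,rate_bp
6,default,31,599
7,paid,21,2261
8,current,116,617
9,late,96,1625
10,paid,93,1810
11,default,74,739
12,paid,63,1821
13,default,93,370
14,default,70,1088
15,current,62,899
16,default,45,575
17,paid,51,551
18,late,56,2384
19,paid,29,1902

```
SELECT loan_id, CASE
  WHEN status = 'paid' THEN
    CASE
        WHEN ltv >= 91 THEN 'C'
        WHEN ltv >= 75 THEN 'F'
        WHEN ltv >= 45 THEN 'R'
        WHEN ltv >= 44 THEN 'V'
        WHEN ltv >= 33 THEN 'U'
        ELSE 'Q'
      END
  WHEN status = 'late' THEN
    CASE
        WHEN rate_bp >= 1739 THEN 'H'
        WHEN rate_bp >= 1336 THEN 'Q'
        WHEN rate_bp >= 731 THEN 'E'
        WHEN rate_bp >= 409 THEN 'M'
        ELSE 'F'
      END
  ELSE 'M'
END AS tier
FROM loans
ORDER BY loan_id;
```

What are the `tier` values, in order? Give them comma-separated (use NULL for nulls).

loan_id=6: status='default' → outer ELSE → M
loan_id=7: status='paid' → inner[ELSE] → Q
loan_id=8: status='current' → outer ELSE → M
loan_id=9: status='late' → inner[rate_bp >= 1336] → Q
loan_id=10: status='paid' → inner[ltv >= 91] → C
loan_id=11: status='default' → outer ELSE → M
loan_id=12: status='paid' → inner[ltv >= 45] → R
loan_id=13: status='default' → outer ELSE → M
loan_id=14: status='default' → outer ELSE → M
loan_id=15: status='current' → outer ELSE → M
loan_id=16: status='default' → outer ELSE → M
loan_id=17: status='paid' → inner[ltv >= 45] → R
loan_id=18: status='late' → inner[rate_bp >= 1739] → H
loan_id=19: status='paid' → inner[ELSE] → Q

M, Q, M, Q, C, M, R, M, M, M, M, R, H, Q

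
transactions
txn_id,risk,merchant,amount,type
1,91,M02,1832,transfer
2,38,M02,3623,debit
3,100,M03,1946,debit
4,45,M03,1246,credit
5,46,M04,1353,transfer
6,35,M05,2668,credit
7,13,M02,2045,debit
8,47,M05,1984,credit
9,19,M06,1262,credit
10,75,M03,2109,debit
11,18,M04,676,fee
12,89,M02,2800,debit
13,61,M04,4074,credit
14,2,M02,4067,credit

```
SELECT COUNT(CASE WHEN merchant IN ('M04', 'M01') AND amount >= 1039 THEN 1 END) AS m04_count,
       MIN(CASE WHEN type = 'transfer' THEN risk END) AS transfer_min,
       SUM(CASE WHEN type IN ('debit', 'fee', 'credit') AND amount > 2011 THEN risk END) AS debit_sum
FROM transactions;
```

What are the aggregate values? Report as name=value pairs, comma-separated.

m04_count=2, transfer_min=46, debit_sum=313

[m04_count: merchant IN ('M04', 'M01') AND amount >= 1039]
txn_id=1: ✗
txn_id=2: ✗
txn_id=3: ✗
txn_id=4: ✗
txn_id=5: ✓ → 1
txn_id=6: ✗
txn_id=7: ✗
txn_id=8: ✗
txn_id=9: ✗
txn_id=10: ✗
txn_id=11: ✗
txn_id=12: ✗
txn_id=13: ✓ → 1
txn_id=14: ✗
m04_count = COUNT(1, 1) = 2
—
[transfer_min: type = 'transfer']
txn_id=1: ✓ → 91
txn_id=2: ✗
txn_id=3: ✗
txn_id=4: ✗
txn_id=5: ✓ → 46
txn_id=6: ✗
txn_id=7: ✗
txn_id=8: ✗
txn_id=9: ✗
txn_id=10: ✗
txn_id=11: ✗
txn_id=12: ✗
txn_id=13: ✗
txn_id=14: ✗
transfer_min = MIN(91, 46) = 46
—
[debit_sum: type IN ('debit', 'fee', 'credit') AND amount > 2011]
txn_id=1: ✗
txn_id=2: ✓ → 38
txn_id=3: ✗
txn_id=4: ✗
txn_id=5: ✗
txn_id=6: ✓ → 35
txn_id=7: ✓ → 13
txn_id=8: ✗
txn_id=9: ✗
txn_id=10: ✓ → 75
txn_id=11: ✗
txn_id=12: ✓ → 89
txn_id=13: ✓ → 61
txn_id=14: ✓ → 2
debit_sum = 38 + 35 + 13 + 75 + 89 + 61 + 2 = 313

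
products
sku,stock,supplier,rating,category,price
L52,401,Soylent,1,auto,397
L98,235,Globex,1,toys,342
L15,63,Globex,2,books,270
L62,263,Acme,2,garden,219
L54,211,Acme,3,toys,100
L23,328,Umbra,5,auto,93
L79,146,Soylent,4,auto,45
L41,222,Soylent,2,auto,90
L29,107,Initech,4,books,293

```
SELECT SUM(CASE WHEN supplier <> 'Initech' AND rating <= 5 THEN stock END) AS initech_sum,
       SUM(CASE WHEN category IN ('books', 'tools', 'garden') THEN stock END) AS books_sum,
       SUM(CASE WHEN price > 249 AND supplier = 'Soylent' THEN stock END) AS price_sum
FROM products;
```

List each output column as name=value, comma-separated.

[initech_sum: supplier <> 'Initech' AND rating <= 5]
sku=L52: ✓ → 401
sku=L98: ✓ → 235
sku=L15: ✓ → 63
sku=L62: ✓ → 263
sku=L54: ✓ → 211
sku=L23: ✓ → 328
sku=L79: ✓ → 146
sku=L41: ✓ → 222
sku=L29: ✗
initech_sum = 401 + 235 + 63 + 263 + 211 + 328 + 146 + 222 = 1869
—
[books_sum: category IN ('books', 'tools', 'garden')]
sku=L52: ✗
sku=L98: ✗
sku=L15: ✓ → 63
sku=L62: ✓ → 263
sku=L54: ✗
sku=L23: ✗
sku=L79: ✗
sku=L41: ✗
sku=L29: ✓ → 107
books_sum = 63 + 263 + 107 = 433
—
[price_sum: price > 249 AND supplier = 'Soylent']
sku=L52: ✓ → 401
sku=L98: ✗
sku=L15: ✗
sku=L62: ✗
sku=L54: ✗
sku=L23: ✗
sku=L79: ✗
sku=L41: ✗
sku=L29: ✗
price_sum = 401

initech_sum=1869, books_sum=433, price_sum=401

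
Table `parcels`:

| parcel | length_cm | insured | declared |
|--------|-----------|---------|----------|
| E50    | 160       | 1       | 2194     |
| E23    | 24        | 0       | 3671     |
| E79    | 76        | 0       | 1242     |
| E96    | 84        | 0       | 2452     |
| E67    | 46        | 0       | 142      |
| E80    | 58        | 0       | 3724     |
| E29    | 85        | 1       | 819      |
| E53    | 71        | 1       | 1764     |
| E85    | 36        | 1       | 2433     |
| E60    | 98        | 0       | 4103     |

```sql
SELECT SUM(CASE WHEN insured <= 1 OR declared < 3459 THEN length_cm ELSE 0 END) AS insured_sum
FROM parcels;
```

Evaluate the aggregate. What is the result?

parcel=E50: ✓ → 160
parcel=E23: ✓ → 24
parcel=E79: ✓ → 76
parcel=E96: ✓ → 84
parcel=E67: ✓ → 46
parcel=E80: ✓ → 58
parcel=E29: ✓ → 85
parcel=E53: ✓ → 71
parcel=E85: ✓ → 36
parcel=E60: ✓ → 98
insured_sum = 160 + 24 + 76 + 84 + 46 + 58 + 85 + 71 + 36 + 98 = 738

738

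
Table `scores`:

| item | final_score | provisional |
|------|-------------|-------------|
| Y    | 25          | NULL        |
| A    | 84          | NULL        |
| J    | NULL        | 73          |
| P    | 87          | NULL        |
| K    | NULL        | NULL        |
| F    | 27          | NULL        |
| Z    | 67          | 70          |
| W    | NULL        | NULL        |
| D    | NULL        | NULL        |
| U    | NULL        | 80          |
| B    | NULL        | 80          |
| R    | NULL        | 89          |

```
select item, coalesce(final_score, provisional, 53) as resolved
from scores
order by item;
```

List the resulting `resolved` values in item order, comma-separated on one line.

84, 80, 53, 27, 73, 53, 87, 89, 80, 53, 25, 67

item=A: final_score=84 → 84
item=B: final_score=NULL, provisional=80 → 80
item=D: final_score=NULL, provisional=NULL, → literal 53 → 53
item=F: final_score=27 → 27
item=J: final_score=NULL, provisional=73 → 73
item=K: final_score=NULL, provisional=NULL, → literal 53 → 53
item=P: final_score=87 → 87
item=R: final_score=NULL, provisional=89 → 89
item=U: final_score=NULL, provisional=80 → 80
item=W: final_score=NULL, provisional=NULL, → literal 53 → 53
item=Y: final_score=25 → 25
item=Z: final_score=67 → 67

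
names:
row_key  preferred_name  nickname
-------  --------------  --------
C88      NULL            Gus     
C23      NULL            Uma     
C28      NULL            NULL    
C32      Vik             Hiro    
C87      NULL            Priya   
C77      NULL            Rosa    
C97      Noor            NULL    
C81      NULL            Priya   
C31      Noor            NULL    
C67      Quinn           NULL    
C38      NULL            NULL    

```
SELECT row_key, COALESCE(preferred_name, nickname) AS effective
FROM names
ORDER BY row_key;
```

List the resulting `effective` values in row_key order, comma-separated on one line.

Uma, NULL, Noor, Vik, NULL, Quinn, Rosa, Priya, Priya, Gus, Noor

row_key=C23: preferred_name=NULL, nickname=Uma → Uma
row_key=C28: preferred_name=NULL, nickname=NULL (all NULL) → NULL
row_key=C31: preferred_name=Noor → Noor
row_key=C32: preferred_name=Vik → Vik
row_key=C38: preferred_name=NULL, nickname=NULL (all NULL) → NULL
row_key=C67: preferred_name=Quinn → Quinn
row_key=C77: preferred_name=NULL, nickname=Rosa → Rosa
row_key=C81: preferred_name=NULL, nickname=Priya → Priya
row_key=C87: preferred_name=NULL, nickname=Priya → Priya
row_key=C88: preferred_name=NULL, nickname=Gus → Gus
row_key=C97: preferred_name=Noor → Noor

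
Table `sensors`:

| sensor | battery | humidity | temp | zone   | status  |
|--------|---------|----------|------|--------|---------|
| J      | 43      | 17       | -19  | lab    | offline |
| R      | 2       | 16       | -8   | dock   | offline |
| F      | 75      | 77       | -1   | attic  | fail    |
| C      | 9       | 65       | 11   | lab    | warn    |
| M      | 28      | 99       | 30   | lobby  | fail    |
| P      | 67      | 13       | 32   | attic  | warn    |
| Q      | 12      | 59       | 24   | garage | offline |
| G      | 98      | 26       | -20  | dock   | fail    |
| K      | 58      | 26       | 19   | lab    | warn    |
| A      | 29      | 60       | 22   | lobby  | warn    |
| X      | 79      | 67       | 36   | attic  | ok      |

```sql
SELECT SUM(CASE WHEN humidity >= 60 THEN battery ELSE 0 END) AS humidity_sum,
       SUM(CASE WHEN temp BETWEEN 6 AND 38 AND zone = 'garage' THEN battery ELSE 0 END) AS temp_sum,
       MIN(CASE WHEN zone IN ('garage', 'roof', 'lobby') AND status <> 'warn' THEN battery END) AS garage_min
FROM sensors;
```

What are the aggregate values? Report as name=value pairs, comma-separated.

humidity_sum=220, temp_sum=12, garage_min=12

[humidity_sum: humidity >= 60]
sensor=J: ✗
sensor=R: ✗
sensor=F: ✓ → 75
sensor=C: ✓ → 9
sensor=M: ✓ → 28
sensor=P: ✗
sensor=Q: ✗
sensor=G: ✗
sensor=K: ✗
sensor=A: ✓ → 29
sensor=X: ✓ → 79
humidity_sum = 75 + 9 + 28 + 29 + 79 = 220
—
[temp_sum: temp BETWEEN 6 AND 38 AND zone = 'garage']
sensor=J: ✗
sensor=R: ✗
sensor=F: ✗
sensor=C: ✗
sensor=M: ✗
sensor=P: ✗
sensor=Q: ✓ → 12
sensor=G: ✗
sensor=K: ✗
sensor=A: ✗
sensor=X: ✗
temp_sum = 12
—
[garage_min: zone IN ('garage', 'roof', 'lobby') AND status <> 'warn']
sensor=J: ✗
sensor=R: ✗
sensor=F: ✗
sensor=C: ✗
sensor=M: ✓ → 28
sensor=P: ✗
sensor=Q: ✓ → 12
sensor=G: ✗
sensor=K: ✗
sensor=A: ✗
sensor=X: ✗
garage_min = MIN(28, 12) = 12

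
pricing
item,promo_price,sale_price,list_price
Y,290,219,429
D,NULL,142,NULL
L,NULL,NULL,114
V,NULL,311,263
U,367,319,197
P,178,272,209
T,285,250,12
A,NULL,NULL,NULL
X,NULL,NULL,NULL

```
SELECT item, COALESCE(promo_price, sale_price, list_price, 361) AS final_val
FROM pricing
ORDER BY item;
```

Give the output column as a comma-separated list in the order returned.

item=A: promo_price=NULL, sale_price=NULL, list_price=NULL, → literal 361 → 361
item=D: promo_price=NULL, sale_price=142 → 142
item=L: promo_price=NULL, sale_price=NULL, list_price=114 → 114
item=P: promo_price=178 → 178
item=T: promo_price=285 → 285
item=U: promo_price=367 → 367
item=V: promo_price=NULL, sale_price=311 → 311
item=X: promo_price=NULL, sale_price=NULL, list_price=NULL, → literal 361 → 361
item=Y: promo_price=290 → 290

361, 142, 114, 178, 285, 367, 311, 361, 290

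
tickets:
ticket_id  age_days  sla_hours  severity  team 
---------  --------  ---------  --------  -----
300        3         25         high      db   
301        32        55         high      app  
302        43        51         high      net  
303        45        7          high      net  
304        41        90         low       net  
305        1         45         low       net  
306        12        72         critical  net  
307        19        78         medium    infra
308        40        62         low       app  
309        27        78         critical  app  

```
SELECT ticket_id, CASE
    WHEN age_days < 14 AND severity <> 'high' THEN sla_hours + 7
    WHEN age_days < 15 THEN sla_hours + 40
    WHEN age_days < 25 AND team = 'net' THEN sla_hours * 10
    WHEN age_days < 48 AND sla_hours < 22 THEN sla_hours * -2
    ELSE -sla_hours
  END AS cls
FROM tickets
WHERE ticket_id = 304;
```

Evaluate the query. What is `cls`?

ticket_id = 304: age_days=41, sla_hours=90, severity=low, team=net.
age_days < 14 AND severity <> 'high' → false
age_days < 15 → false
age_days < 25 AND team = 'net' → false
age_days < 48 AND sla_hours < 22 → false
No prior WHEN matched → ELSE → -90

-90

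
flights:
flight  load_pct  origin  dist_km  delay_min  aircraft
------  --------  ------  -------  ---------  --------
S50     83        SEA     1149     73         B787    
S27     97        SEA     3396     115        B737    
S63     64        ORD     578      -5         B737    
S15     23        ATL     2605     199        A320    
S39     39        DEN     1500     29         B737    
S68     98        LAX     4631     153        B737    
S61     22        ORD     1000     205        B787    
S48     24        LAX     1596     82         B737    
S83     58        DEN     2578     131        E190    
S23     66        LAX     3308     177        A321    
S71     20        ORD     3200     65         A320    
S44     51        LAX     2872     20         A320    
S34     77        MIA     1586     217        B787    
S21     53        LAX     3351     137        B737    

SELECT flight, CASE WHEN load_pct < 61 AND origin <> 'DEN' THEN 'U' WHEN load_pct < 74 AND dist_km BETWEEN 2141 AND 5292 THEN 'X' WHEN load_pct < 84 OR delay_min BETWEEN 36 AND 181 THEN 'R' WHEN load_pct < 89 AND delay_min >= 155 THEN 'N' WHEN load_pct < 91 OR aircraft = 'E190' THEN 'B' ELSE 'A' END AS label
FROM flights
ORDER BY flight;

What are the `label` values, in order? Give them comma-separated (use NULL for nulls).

U, U, X, R, R, R, U, U, R, U, R, R, U, X

flight=S15: load_pct < 61 AND origin <> 'DEN' → U
flight=S21: load_pct < 61 AND origin <> 'DEN' → U
flight=S23: load_pct < 74 AND dist_km BETWEEN 2141 AND 5292 → X
flight=S27: load_pct < 84 OR delay_min BETWEEN 36 AND 181 → R
flight=S34: load_pct < 84 OR delay_min BETWEEN 36 AND 181 → R
flight=S39: load_pct < 84 OR delay_min BETWEEN 36 AND 181 → R
flight=S44: load_pct < 61 AND origin <> 'DEN' → U
flight=S48: load_pct < 61 AND origin <> 'DEN' → U
flight=S50: load_pct < 84 OR delay_min BETWEEN 36 AND 181 → R
flight=S61: load_pct < 61 AND origin <> 'DEN' → U
flight=S63: load_pct < 84 OR delay_min BETWEEN 36 AND 181 → R
flight=S68: load_pct < 84 OR delay_min BETWEEN 36 AND 181 → R
flight=S71: load_pct < 61 AND origin <> 'DEN' → U
flight=S83: load_pct < 74 AND dist_km BETWEEN 2141 AND 5292 → X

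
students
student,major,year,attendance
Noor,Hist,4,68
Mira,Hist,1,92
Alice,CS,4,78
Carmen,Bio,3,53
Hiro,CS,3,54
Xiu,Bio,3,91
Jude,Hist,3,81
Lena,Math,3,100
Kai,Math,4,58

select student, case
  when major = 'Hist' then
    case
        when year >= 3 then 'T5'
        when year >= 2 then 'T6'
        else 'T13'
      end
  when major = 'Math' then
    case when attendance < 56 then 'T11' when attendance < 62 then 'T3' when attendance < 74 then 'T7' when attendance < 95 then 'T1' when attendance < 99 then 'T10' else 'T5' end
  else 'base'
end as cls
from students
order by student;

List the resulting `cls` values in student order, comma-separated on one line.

student=Alice: major='CS' → outer ELSE → base
student=Carmen: major='Bio' → outer ELSE → base
student=Hiro: major='CS' → outer ELSE → base
student=Jude: major='Hist' → inner[year >= 3] → T5
student=Kai: major='Math' → inner[attendance < 62] → T3
student=Lena: major='Math' → inner[ELSE] → T5
student=Mira: major='Hist' → inner[ELSE] → T13
student=Noor: major='Hist' → inner[year >= 3] → T5
student=Xiu: major='Bio' → outer ELSE → base

base, base, base, T5, T3, T5, T13, T5, base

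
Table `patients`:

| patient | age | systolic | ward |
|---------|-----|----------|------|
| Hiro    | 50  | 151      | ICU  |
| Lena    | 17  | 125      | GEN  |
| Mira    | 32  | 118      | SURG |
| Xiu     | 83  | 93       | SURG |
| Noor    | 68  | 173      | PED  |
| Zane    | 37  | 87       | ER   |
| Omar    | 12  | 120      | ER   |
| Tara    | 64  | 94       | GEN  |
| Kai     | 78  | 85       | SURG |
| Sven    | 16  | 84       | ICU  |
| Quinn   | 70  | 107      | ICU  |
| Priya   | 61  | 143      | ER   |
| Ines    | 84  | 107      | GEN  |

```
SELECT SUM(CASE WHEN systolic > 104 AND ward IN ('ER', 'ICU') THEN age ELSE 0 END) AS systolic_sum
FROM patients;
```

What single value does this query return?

193

patient=Hiro: ✓ → 50
patient=Lena: ✗
patient=Mira: ✗
patient=Xiu: ✗
patient=Noor: ✗
patient=Zane: ✗
patient=Omar: ✓ → 12
patient=Tara: ✗
patient=Kai: ✗
patient=Sven: ✗
patient=Quinn: ✓ → 70
patient=Priya: ✓ → 61
patient=Ines: ✗
systolic_sum = 50 + 12 + 70 + 61 = 193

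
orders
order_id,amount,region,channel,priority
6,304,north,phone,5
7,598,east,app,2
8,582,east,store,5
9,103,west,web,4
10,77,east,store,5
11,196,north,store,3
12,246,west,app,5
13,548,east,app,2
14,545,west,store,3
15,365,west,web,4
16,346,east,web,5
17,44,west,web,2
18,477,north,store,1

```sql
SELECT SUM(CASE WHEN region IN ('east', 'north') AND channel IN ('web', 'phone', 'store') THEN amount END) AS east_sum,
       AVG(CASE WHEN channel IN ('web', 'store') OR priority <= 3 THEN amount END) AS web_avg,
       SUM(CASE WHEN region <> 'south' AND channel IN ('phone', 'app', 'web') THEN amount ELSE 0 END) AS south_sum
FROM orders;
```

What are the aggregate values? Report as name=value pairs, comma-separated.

east_sum=1982, web_avg=352.8181818182, south_sum=2554

[east_sum: region IN ('east', 'north') AND channel IN ('web', 'phone', 'store')]
order_id=6: ✓ → 304
order_id=7: ✗
order_id=8: ✓ → 582
order_id=9: ✗
order_id=10: ✓ → 77
order_id=11: ✓ → 196
order_id=12: ✗
order_id=13: ✗
order_id=14: ✗
order_id=15: ✗
order_id=16: ✓ → 346
order_id=17: ✗
order_id=18: ✓ → 477
east_sum = 304 + 582 + 77 + 196 + 346 + 477 = 1982
—
[web_avg: channel IN ('web', 'store') OR priority <= 3]
order_id=6: ✗
order_id=7: ✓ → 598
order_id=8: ✓ → 582
order_id=9: ✓ → 103
order_id=10: ✓ → 77
order_id=11: ✓ → 196
order_id=12: ✗
order_id=13: ✓ → 548
order_id=14: ✓ → 545
order_id=15: ✓ → 365
order_id=16: ✓ → 346
order_id=17: ✓ → 44
order_id=18: ✓ → 477
web_avg = (598 + 582 + 103 + 77 + 196 + 548 + 545 + 365 + 346 + 44 + 477) / 11 = 352.8181818182
—
[south_sum: region <> 'south' AND channel IN ('phone', 'app', 'web')]
order_id=6: ✓ → 304
order_id=7: ✓ → 598
order_id=8: ✗
order_id=9: ✓ → 103
order_id=10: ✗
order_id=11: ✗
order_id=12: ✓ → 246
order_id=13: ✓ → 548
order_id=14: ✗
order_id=15: ✓ → 365
order_id=16: ✓ → 346
order_id=17: ✓ → 44
order_id=18: ✗
south_sum = 304 + 598 + 103 + 246 + 548 + 365 + 346 + 44 = 2554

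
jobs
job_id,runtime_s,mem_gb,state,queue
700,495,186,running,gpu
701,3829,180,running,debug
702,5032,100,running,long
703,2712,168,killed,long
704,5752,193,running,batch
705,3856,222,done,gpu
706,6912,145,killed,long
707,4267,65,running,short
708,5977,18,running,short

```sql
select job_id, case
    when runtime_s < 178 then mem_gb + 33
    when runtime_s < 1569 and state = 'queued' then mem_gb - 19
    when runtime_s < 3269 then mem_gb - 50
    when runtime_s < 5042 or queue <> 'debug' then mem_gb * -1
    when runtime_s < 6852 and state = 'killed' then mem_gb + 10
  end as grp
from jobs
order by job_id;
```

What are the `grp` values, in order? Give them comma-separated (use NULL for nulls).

136, -180, -100, 118, -193, -222, -145, -65, -18

job_id=700: runtime_s < 3269 → 136
job_id=701: runtime_s < 5042 or queue <> 'debug' → -180
job_id=702: runtime_s < 5042 or queue <> 'debug' → -100
job_id=703: runtime_s < 3269 → 118
job_id=704: runtime_s < 5042 or queue <> 'debug' → -193
job_id=705: runtime_s < 5042 or queue <> 'debug' → -222
job_id=706: runtime_s < 5042 or queue <> 'debug' → -145
job_id=707: runtime_s < 5042 or queue <> 'debug' → -65
job_id=708: runtime_s < 5042 or queue <> 'debug' → -18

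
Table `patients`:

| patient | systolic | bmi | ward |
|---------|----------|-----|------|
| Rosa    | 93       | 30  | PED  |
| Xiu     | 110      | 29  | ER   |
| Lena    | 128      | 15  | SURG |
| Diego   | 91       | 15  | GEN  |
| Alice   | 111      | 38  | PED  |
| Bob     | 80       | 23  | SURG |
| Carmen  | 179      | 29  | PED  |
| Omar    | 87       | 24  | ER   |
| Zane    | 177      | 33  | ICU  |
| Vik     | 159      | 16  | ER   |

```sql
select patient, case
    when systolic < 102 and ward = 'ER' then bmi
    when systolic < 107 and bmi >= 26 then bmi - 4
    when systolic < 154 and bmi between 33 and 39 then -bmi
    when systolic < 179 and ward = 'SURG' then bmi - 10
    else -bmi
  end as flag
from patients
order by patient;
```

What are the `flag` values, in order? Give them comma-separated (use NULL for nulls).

-38, 13, -29, -15, 5, 24, 26, -16, -29, -33

patient=Alice: systolic < 154 and bmi between 33 and 39 → -38
patient=Bob: systolic < 179 and ward = 'SURG' → 13
patient=Carmen: ELSE → -29
patient=Diego: ELSE → -15
patient=Lena: systolic < 179 and ward = 'SURG' → 5
patient=Omar: systolic < 102 and ward = 'ER' → 24
patient=Rosa: systolic < 107 and bmi >= 26 → 26
patient=Vik: ELSE → -16
patient=Xiu: ELSE → -29
patient=Zane: ELSE → -33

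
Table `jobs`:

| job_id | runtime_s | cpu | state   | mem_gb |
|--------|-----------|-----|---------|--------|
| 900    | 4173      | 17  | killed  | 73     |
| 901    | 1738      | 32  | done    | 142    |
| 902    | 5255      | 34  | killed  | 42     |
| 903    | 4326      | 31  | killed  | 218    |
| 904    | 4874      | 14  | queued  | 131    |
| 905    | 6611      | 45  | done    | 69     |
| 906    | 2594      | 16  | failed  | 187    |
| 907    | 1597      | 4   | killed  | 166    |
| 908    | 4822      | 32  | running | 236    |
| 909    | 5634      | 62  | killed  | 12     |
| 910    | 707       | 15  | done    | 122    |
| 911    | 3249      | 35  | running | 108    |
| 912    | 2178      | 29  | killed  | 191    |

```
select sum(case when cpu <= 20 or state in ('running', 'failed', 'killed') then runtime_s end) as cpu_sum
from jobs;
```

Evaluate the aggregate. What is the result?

39409

job_id=900: ✓ → 4173
job_id=901: ✗
job_id=902: ✓ → 5255
job_id=903: ✓ → 4326
job_id=904: ✓ → 4874
job_id=905: ✗
job_id=906: ✓ → 2594
job_id=907: ✓ → 1597
job_id=908: ✓ → 4822
job_id=909: ✓ → 5634
job_id=910: ✓ → 707
job_id=911: ✓ → 3249
job_id=912: ✓ → 2178
cpu_sum = 4173 + 5255 + 4326 + 4874 + 2594 + 1597 + 4822 + 5634 + 707 + 3249 + 2178 = 39409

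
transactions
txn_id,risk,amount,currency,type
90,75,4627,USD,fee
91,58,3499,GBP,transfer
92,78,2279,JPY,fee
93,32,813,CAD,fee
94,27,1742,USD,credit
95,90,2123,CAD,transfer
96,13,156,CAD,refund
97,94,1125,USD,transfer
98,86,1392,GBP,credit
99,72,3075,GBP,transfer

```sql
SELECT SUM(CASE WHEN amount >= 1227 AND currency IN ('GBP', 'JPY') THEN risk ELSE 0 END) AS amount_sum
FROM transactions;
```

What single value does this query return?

294

txn_id=90: ✗
txn_id=91: ✓ → 58
txn_id=92: ✓ → 78
txn_id=93: ✗
txn_id=94: ✗
txn_id=95: ✗
txn_id=96: ✗
txn_id=97: ✗
txn_id=98: ✓ → 86
txn_id=99: ✓ → 72
amount_sum = 58 + 78 + 86 + 72 = 294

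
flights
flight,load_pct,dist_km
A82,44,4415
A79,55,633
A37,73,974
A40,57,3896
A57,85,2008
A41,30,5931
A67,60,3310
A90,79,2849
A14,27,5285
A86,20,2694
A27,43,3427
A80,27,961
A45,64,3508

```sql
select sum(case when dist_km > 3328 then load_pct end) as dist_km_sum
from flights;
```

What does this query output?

flight=A82: ✓ → 44
flight=A79: ✗
flight=A37: ✗
flight=A40: ✓ → 57
flight=A57: ✗
flight=A41: ✓ → 30
flight=A67: ✗
flight=A90: ✗
flight=A14: ✓ → 27
flight=A86: ✗
flight=A27: ✓ → 43
flight=A80: ✗
flight=A45: ✓ → 64
dist_km_sum = 44 + 57 + 30 + 27 + 43 + 64 = 265

265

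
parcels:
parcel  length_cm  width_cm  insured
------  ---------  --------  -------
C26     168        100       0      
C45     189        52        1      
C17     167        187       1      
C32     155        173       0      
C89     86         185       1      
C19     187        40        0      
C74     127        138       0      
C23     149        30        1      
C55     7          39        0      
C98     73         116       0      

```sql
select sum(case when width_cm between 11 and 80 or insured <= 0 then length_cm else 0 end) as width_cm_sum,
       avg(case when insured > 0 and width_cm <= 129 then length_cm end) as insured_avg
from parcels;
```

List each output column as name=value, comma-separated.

[width_cm_sum: width_cm between 11 and 80 or insured <= 0]
parcel=C26: ✓ → 168
parcel=C45: ✓ → 189
parcel=C17: ✗
parcel=C32: ✓ → 155
parcel=C89: ✗
parcel=C19: ✓ → 187
parcel=C74: ✓ → 127
parcel=C23: ✓ → 149
parcel=C55: ✓ → 7
parcel=C98: ✓ → 73
width_cm_sum = 168 + 189 + 155 + 187 + 127 + 149 + 7 + 73 = 1055
—
[insured_avg: insured > 0 and width_cm <= 129]
parcel=C26: ✗
parcel=C45: ✓ → 189
parcel=C17: ✗
parcel=C32: ✗
parcel=C89: ✗
parcel=C19: ✗
parcel=C74: ✗
parcel=C23: ✓ → 149
parcel=C55: ✗
parcel=C98: ✗
insured_avg = (189 + 149) / 2 = 169

width_cm_sum=1055, insured_avg=169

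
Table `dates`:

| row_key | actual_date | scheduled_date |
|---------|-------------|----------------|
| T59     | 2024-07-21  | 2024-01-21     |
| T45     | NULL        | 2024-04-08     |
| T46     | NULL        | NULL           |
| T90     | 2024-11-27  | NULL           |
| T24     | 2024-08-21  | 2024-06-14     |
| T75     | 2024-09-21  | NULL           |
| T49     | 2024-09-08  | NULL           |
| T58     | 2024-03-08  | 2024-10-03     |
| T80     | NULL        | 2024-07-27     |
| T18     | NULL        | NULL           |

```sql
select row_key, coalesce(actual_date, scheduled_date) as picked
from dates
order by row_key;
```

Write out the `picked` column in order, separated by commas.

NULL, 2024-08-21, 2024-04-08, NULL, 2024-09-08, 2024-03-08, 2024-07-21, 2024-09-21, 2024-07-27, 2024-11-27

row_key=T18: actual_date=NULL, scheduled_date=NULL (all NULL) → NULL
row_key=T24: actual_date=2024-08-21 → 2024-08-21
row_key=T45: actual_date=NULL, scheduled_date=2024-04-08 → 2024-04-08
row_key=T46: actual_date=NULL, scheduled_date=NULL (all NULL) → NULL
row_key=T49: actual_date=2024-09-08 → 2024-09-08
row_key=T58: actual_date=2024-03-08 → 2024-03-08
row_key=T59: actual_date=2024-07-21 → 2024-07-21
row_key=T75: actual_date=2024-09-21 → 2024-09-21
row_key=T80: actual_date=NULL, scheduled_date=2024-07-27 → 2024-07-27
row_key=T90: actual_date=2024-11-27 → 2024-11-27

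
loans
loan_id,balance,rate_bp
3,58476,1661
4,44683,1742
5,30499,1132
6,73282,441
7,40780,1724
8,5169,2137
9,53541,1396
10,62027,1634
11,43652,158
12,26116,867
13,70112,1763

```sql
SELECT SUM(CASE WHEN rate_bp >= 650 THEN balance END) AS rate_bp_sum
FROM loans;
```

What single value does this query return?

loan_id=3: ✓ → 58476
loan_id=4: ✓ → 44683
loan_id=5: ✓ → 30499
loan_id=6: ✗
loan_id=7: ✓ → 40780
loan_id=8: ✓ → 5169
loan_id=9: ✓ → 53541
loan_id=10: ✓ → 62027
loan_id=11: ✗
loan_id=12: ✓ → 26116
loan_id=13: ✓ → 70112
rate_bp_sum = 58476 + 44683 + 30499 + 40780 + 5169 + 53541 + 62027 + 26116 + 70112 = 391403

391403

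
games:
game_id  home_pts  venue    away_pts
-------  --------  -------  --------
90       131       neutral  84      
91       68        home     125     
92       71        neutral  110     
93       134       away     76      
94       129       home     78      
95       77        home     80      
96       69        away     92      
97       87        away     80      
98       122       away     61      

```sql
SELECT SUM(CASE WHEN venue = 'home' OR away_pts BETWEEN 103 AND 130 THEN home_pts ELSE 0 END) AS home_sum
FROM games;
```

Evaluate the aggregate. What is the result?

345

game_id=90: ✗
game_id=91: ✓ → 68
game_id=92: ✓ → 71
game_id=93: ✗
game_id=94: ✓ → 129
game_id=95: ✓ → 77
game_id=96: ✗
game_id=97: ✗
game_id=98: ✗
home_sum = 68 + 71 + 129 + 77 = 345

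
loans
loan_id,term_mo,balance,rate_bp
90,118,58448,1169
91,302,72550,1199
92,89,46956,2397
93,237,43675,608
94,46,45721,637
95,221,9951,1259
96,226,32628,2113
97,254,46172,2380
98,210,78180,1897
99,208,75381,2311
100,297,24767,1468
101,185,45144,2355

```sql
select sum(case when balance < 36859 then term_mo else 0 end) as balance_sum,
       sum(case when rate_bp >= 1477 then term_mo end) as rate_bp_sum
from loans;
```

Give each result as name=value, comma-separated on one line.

balance_sum=744, rate_bp_sum=1172

[balance_sum: balance < 36859]
loan_id=90: ✗
loan_id=91: ✗
loan_id=92: ✗
loan_id=93: ✗
loan_id=94: ✗
loan_id=95: ✓ → 221
loan_id=96: ✓ → 226
loan_id=97: ✗
loan_id=98: ✗
loan_id=99: ✗
loan_id=100: ✓ → 297
loan_id=101: ✗
balance_sum = 221 + 226 + 297 = 744
—
[rate_bp_sum: rate_bp >= 1477]
loan_id=90: ✗
loan_id=91: ✗
loan_id=92: ✓ → 89
loan_id=93: ✗
loan_id=94: ✗
loan_id=95: ✗
loan_id=96: ✓ → 226
loan_id=97: ✓ → 254
loan_id=98: ✓ → 210
loan_id=99: ✓ → 208
loan_id=100: ✗
loan_id=101: ✓ → 185
rate_bp_sum = 89 + 226 + 254 + 210 + 208 + 185 = 1172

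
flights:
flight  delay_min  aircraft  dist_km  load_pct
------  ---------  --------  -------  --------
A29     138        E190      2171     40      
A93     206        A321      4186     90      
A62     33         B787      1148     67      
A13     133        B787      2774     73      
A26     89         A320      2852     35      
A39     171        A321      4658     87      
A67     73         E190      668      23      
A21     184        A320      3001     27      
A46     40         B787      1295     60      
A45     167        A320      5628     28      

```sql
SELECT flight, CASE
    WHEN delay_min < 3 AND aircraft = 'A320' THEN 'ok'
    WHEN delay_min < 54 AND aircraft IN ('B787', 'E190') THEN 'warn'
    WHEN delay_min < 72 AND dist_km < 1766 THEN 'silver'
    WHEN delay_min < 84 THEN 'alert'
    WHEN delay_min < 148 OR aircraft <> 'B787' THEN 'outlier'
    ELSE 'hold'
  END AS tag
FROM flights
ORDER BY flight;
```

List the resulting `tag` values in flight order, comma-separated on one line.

flight=A13: delay_min < 148 OR aircraft <> 'B787' → outlier
flight=A21: delay_min < 148 OR aircraft <> 'B787' → outlier
flight=A26: delay_min < 148 OR aircraft <> 'B787' → outlier
flight=A29: delay_min < 148 OR aircraft <> 'B787' → outlier
flight=A39: delay_min < 148 OR aircraft <> 'B787' → outlier
flight=A45: delay_min < 148 OR aircraft <> 'B787' → outlier
flight=A46: delay_min < 54 AND aircraft IN ('B787', 'E190') → warn
flight=A62: delay_min < 54 AND aircraft IN ('B787', 'E190') → warn
flight=A67: delay_min < 84 → alert
flight=A93: delay_min < 148 OR aircraft <> 'B787' → outlier

outlier, outlier, outlier, outlier, outlier, outlier, warn, warn, alert, outlier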